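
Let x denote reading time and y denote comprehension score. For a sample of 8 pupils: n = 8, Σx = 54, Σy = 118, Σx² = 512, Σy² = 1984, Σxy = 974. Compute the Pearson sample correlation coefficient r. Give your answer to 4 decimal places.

Numerator: nΣxy − (Σx)(Σy) = 8·974 − (54)(118) = 1420
Denominator: √[(nΣx²−(Σx)²)(nΣy²−(Σy)²)]
  nΣx²−(Σx)² = 8·512 − 2916 = 1180;  nΣy²−(Σy)² = 8·1984 − 13924 = 1948
  √(1180·1948) = √2298640 = 1516.1266
r = 1420 / 1516.1266 = 0.9366

0.9366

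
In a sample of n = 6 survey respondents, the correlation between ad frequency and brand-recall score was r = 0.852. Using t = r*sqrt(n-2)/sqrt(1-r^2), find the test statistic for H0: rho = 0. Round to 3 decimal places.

1 − r² = 1 − 0.725904 = 0.274096;  √(1−r²) = 0.523542
√(n−2) = √4 = 2.000000
t = r·√(n−2)/√(1−r²) = 0.852 · 2.000000 / 0.523542 = 3.255

3.255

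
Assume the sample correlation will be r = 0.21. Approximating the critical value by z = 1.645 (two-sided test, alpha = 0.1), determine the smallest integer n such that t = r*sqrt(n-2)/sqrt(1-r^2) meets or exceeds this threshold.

r√(n−2)/√(1−r²) ≥ 1.645  ⇔  n−2 ≥ (1.645)²·(1−r²)/r²
(1−r²)/r² = (1−0.0441)/0.0441 = 21.6757
n ≥ 2 + 2.706025·21.6757 = 2 + 58.6550 = 60.6550
⌈60.6550⌉ = 61

61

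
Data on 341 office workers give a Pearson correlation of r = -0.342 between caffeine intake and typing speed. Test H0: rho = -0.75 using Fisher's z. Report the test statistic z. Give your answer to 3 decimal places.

Fisher z: atanh(-0.342) = -0.356356, atanh(-0.75) = -0.972955
z = (z_r − z_0)·√(n−3) = (-0.356356 − (-0.972955))·√338 = 0.616599 · 18.384776 = 11.336

11.336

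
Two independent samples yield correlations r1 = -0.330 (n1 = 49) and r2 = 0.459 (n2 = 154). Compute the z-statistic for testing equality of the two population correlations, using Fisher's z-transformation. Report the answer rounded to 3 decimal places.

z1 = atanh(-0.330) = -0.342828,  z2 = atanh(0.459) = 0.496044
SE = √(1/(n1−3) + 1/(n2−3)) = √(1/46 + 1/151) = √(0.0217391 + 0.0066225) = √0.0283616 = 0.168409
z = (z1 − z2)/SE = (-0.342828 − 0.496044) / 0.168409 = -0.838872 / 0.168409 = -4.981

-4.981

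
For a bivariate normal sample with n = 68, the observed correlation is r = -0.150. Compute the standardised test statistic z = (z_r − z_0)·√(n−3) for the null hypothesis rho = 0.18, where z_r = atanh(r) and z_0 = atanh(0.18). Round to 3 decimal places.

-2.686

Fisher z: atanh(-0.150) = -0.151140, atanh(0.18) = 0.181983
z = (z_r − z_0)·√(n−3) = (-0.151140 − 0.181983)·√65 = -0.333123 · 8.062258 = -2.686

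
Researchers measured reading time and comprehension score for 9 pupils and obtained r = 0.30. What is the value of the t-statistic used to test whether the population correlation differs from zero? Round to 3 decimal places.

1 − r² = 1 − 0.0900 = 0.9100;  √(1−r²) = 0.953939
√(n−2) = √7 = 2.645751
t = r·√(n−2)/√(1−r²) = 0.30 · 2.645751 / 0.953939 = 0.832

0.832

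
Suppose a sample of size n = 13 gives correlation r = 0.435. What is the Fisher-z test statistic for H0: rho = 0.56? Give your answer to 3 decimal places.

-0.527

z_r = atanh(0.435) = 0.466047,  z_0 = atanh(0.56) = 0.632833
SE = 1/√(n−3) = 1/√10 = 0.316228
z = (z_r − z_0)/SE = (0.466047 − 0.632833) / 0.316228 = -0.166786 / 0.316228 = -0.527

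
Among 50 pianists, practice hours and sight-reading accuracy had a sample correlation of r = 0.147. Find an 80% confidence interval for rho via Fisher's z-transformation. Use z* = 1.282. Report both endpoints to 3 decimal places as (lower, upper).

(-0.039, 0.323)

z_r = atanh(0.147) = 0.148073;  SE = 1/√(n−3) = 1/√47 = 0.145865
z-limits: 0.148073 ± 1.282·0.145865 = 0.148073 ± 0.186999 = [-0.038926, 0.335072]
ρ-limits: (tanh -0.038926, tanh 0.335072) = (-0.039, 0.323)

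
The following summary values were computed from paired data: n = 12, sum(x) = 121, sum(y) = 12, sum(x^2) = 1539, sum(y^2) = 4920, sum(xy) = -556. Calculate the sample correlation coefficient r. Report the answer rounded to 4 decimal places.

-0.5411

S_xy = nΣxy − ΣxΣy = 12·(-556) − 121·12 = -6672 − 1452 = -8124
S_xx = nΣx² − (Σx)² = 12·1539 − 121² = 18468 − 14641 = 3827
S_yy = nΣy² − (Σy)² = 12·4920 − 12² = 59040 − 144 = 58896
r = S_xy / √(S_xx·S_yy) = -8124 / √(3827·58896) = -8124 / √225394992 = -8124 / 15013.1606 = -0.5411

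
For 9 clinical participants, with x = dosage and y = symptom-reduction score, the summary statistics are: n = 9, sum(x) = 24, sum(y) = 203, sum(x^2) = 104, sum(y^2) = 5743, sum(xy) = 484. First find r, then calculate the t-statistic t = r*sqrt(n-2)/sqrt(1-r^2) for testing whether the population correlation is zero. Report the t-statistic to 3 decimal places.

S_xy = nΣxy − ΣxΣy = 9·484 − 24·203 = 4356 − 4872 = -516
S_xx = nΣx² − (Σx)² = 9·104 − 24² = 936 − 576 = 360
S_yy = nΣy² − (Σy)² = 9·5743 − 203² = 51687 − 41209 = 10478
r = S_xy / √(S_xx·S_yy) = -516 / √(360·10478) = -516 / √3772080 = -516 / 1942.1843 = -0.2657
t = r·√(n−2)/√(1−r²) = -0.2657·√7 / √(1−0.070596) = -0.702976 / 0.964056 = -0.729

-0.729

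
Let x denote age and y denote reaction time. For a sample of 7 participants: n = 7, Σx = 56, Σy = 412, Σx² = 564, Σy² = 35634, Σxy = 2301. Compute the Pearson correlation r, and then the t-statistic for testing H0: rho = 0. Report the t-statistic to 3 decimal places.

-3.869

S_xy = nΣxy − ΣxΣy = 7·2301 − 56·412 = 16107 − 23072 = -6965
S_xx = nΣx² − (Σx)² = 7·564 − 56² = 3948 − 3136 = 812
S_yy = nΣy² − (Σy)² = 7·35634 − 412² = 249438 − 169744 = 79694
r = S_xy / √(S_xx·S_yy) = -6965 / √(812·79694) = -6965 / √64711528 = -6965 / 8044.3476 = -0.8658
t = r·√(n−2)/√(1−r²) = -0.8658·√5 / √(1−0.749610) = -1.935988 / 0.500390 = -3.869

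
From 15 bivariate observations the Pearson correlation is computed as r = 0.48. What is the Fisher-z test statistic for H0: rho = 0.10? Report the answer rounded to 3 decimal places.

z_r = atanh(0.48) = 0.522984,  z_0 = atanh(0.10) = 0.100335
SE = 1/√(n−3) = 1/√12 = 0.288675
z = (z_r − z_0)/SE = (0.522984 − 0.100335) / 0.288675 = 0.422649 / 0.288675 = 1.464

1.464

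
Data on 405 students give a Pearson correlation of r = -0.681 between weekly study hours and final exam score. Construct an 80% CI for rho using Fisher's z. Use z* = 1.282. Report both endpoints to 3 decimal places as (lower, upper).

Fisher z: z_r = atanh(r) = ½·ln((1+(-0.681))/(1−(-0.681))) = -0.830977
SE(z) = 1/√(n−3) = 1/√402 = 0.049875
80% ⇒ z* = 1.282; margin = 1.282·0.049875 = 0.063940
CI on z-scale: (-0.894917, -0.767037)
Back-transform: tanh(-0.894917) = -0.713814, tanh(-0.767037) = -0.645203

(-0.714, -0.645)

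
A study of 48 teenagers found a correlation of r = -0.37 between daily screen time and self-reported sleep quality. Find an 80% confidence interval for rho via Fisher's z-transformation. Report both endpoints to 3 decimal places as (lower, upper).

(-0.522, -0.195)

Fisher z: z_r = atanh(r) = ½·ln((1+(-0.37))/(1−(-0.37))) = -0.388423
SE(z) = 1/√(n−3) = 1/√45 = 0.149071
80% ⇒ z* = 1.282; margin = 1.282·0.149071 = 0.191109
CI on z-scale: (-0.579532, -0.197314)
Back-transform: tanh(-0.579532) = -0.522325, tanh(-0.197314) = -0.194793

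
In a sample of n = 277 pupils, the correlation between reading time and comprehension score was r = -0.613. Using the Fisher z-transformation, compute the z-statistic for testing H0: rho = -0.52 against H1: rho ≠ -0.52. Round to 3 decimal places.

z_r = atanh(-0.613) = -0.713713,  z_0 = atanh(-0.52) = -0.576340
SE = 1/√(n−3) = 1/√274 = 0.060412
z = (z_r − z_0)/SE = (-0.713713 − (-0.576340)) / 0.060412 = -0.137373 / 0.060412 = -2.274

-2.274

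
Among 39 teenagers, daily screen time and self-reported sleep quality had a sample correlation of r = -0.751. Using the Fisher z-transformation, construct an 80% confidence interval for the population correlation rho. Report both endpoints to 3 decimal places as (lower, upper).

z_r = atanh(-0.751) = -0.975245;  SE = 1/√(n−3) = 1/√36 = 0.166667
z-limits: -0.975245 ± 1.282·0.166667 = -0.975245 ± 0.213667 = [-1.188912, -0.761578]
ρ-limits: (tanh -1.188912, tanh -0.761578) = (-0.830, -0.642)

(-0.830, -0.642)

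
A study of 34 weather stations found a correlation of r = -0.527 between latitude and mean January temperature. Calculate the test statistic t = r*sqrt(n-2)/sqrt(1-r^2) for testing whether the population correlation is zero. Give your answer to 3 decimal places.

t = r·√(n−2) / √(1−r²) with r = -0.527, n = 34
  = -0.527·√32 / √(1 − 0.277729)
  = -0.527·5.656854 / 0.849865
  = -2.981162 / 0.849865 = -3.508

-3.508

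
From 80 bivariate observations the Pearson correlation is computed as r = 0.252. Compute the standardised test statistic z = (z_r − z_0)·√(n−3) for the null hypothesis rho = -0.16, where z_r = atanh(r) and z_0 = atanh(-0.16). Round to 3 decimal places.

z_r = atanh(0.252) = 0.257547,  z_0 = atanh(-0.16) = -0.161387
SE = 1/√(n−3) = 1/√77 = 0.113961
z = (z_r − z_0)/SE = (0.257547 − (-0.161387)) / 0.113961 = 0.418934 / 0.113961 = 3.676

3.676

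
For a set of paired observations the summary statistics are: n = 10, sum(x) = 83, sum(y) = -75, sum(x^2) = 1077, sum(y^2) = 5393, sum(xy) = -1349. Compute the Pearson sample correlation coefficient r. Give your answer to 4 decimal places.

S_xy = nΣxy − ΣxΣy = 10·(-1349) − 83·(-75) = -13490 − (-6225) = -7265
S_xx = nΣx² − (Σx)² = 10·1077 − 83² = 10770 − 6889 = 3881
S_yy = nΣy² − (Σy)² = 10·5393 − (-75)² = 53930 − 5625 = 48305
r = S_xy / √(S_xx·S_yy) = -7265 / √(3881·48305) = -7265 / √187471705 = -7265 / 13692.0307 = -0.5306

-0.5306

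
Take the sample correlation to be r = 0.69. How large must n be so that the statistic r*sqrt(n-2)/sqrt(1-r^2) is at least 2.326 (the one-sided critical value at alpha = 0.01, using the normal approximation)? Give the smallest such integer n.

8

r√(n−2)/√(1−r²) ≥ 2.326  ⇔  n−2 ≥ (2.326)²·(1−r²)/r²
(1−r²)/r² = (1−0.4761)/0.4761 = 1.1004
n ≥ 2 + 5.410276·1.1004 = 2 + 5.9535 = 7.9535
⌈7.9535⌉ = 8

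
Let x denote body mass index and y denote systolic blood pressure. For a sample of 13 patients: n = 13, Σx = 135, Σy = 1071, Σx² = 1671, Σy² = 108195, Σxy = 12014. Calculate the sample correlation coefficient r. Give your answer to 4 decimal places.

0.3849

S_xy = nΣxy − ΣxΣy = 13·12014 − 135·1071 = 156182 − 144585 = 11597
S_xx = nΣx² − (Σx)² = 13·1671 − 135² = 21723 − 18225 = 3498
S_yy = nΣy² − (Σy)² = 13·108195 − 1071² = 1406535 − 1147041 = 259494
r = S_xy / √(S_xx·S_yy) = 11597 / √(3498·259494) = 11597 / √907710012 = 11597 / 30128.2262 = 0.3849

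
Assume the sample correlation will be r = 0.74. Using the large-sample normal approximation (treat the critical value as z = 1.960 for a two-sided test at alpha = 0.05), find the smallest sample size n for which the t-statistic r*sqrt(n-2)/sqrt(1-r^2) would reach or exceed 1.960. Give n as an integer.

Need r·√(n−2)/√(1−r²) ≥ 1.960
√(n−2) ≥ 1.960·√(1−0.5476) / 0.74 = 1.960·0.672607 / 0.74 = 1.7815
n−2 ≥ 3.1737  ⇒  n ≥ 5.1737
Smallest integer n = 6

6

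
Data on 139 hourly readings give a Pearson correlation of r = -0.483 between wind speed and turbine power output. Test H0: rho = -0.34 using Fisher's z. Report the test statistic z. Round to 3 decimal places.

-2.015

z_r = atanh(-0.483) = -0.526890,  z_0 = atanh(-0.34) = -0.354093
SE = 1/√(n−3) = 1/√136 = 0.085749
z = (z_r − z_0)/SE = (-0.526890 − (-0.354093)) / 0.085749 = -0.172797 / 0.085749 = -2.015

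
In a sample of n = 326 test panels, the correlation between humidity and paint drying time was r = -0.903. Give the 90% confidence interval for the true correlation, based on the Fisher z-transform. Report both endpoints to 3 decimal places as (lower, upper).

(-0.919, -0.885)

Fisher z: z_r = atanh(r) = ½·ln((1+(-0.903))/(1−(-0.903))) = -1.488238
SE(z) = 1/√(n−3) = 1/√323 = 0.055641
90% ⇒ z* = 1.645; margin = 1.645·0.055641 = 0.091529
CI on z-scale: (-1.579767, -1.396709)
Back-transform: tanh(-1.579767) = -0.918565, tanh(-1.396709) = -0.884638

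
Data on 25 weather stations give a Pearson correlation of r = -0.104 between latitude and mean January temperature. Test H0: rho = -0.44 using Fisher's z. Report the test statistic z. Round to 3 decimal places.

1.725

Fisher z: atanh(-0.104) = -0.104377, atanh(-0.44) = -0.472231
z = (z_r − z_0)·√(n−3) = (-0.104377 − (-0.472231))·√22 = 0.367854 · 4.690416 = 1.725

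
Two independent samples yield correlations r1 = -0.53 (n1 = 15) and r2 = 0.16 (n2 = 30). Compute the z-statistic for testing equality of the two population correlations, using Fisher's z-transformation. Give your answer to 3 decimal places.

Fisher z-transforms: z1 = atanh(-0.53) = -0.590145, z2 = atanh(0.16) = 0.161387; difference d = -0.751532
Var(d) = 1/12 + 1/27 = 0.0833333 + 0.0370370 = 0.1203703
z = d/√Var(d) = -0.751532 / √0.1203703 = -0.751532 / 0.346944 = -2.166

-2.166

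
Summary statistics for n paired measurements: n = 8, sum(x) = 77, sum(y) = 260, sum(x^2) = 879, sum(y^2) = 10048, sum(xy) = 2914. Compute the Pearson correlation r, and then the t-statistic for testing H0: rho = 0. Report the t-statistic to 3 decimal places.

Numerator: nΣxy − (Σx)(Σy) = 8·2914 − (77)(260) = 3292
Denominator: √[(nΣx²−(Σx)²)(nΣy²−(Σy)²)]
  nΣx²−(Σx)² = 8·879 − 5929 = 1103;  nΣy²−(Σy)² = 8·10048 − 67600 = 12784
  √(1103·12784) = √14100752 = 3755.0968
r = 3292 / 3755.0968 = 0.8767
t = r·√(n−2)/√(1−r²) = 0.8767·√6 / √(1−0.768603) = 2.147468 / 0.481037 = 4.464

4.464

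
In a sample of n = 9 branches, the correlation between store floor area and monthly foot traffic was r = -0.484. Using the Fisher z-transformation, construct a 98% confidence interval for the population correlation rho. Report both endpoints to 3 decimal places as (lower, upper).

(-0.901, 0.398)

z_r = atanh(-0.484) = -0.528195;  SE = 1/√(n−3) = 1/√6 = 0.408248
z-limits: -0.528195 ± 2.326·0.408248 = -0.528195 ± 0.949585 = [-1.477780, 0.421390]
ρ-limits: (tanh -1.477780, tanh 0.421390) = (-0.901, 0.398)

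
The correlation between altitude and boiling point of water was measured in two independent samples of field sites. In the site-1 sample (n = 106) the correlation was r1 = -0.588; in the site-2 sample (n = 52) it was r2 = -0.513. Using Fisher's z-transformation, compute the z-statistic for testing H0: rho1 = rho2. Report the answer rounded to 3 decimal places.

Fisher z-transforms: z1 = atanh(-0.588) = -0.674604, z2 = atanh(-0.513) = -0.566793; difference d = -0.107811
Var(d) = 1/103 + 1/49 = 0.0097087 + 0.0204082 = 0.0301169
z = d/√Var(d) = -0.107811 / √0.0301169 = -0.107811 / 0.173542 = -0.621

-0.621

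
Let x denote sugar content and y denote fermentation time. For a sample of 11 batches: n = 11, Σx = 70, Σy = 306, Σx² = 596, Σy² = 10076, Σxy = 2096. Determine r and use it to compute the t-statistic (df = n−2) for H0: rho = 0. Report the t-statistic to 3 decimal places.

0.966

S_xy = nΣxy − ΣxΣy = 11·2096 − 70·306 = 23056 − 21420 = 1636
S_xx = nΣx² − (Σx)² = 11·596 − 70² = 6556 − 4900 = 1656
S_yy = nΣy² − (Σy)² = 11·10076 − 306² = 110836 − 93636 = 17200
r = S_xy / √(S_xx·S_yy) = 1636 / √(1656·17200) = 1636 / √28483200 = 1636 / 5336.9654 = 0.3065
t = r·√(n−2)/√(1−r²) = 0.3065·√9 / √(1−0.093942) = 0.919500 / 0.951871 = 0.966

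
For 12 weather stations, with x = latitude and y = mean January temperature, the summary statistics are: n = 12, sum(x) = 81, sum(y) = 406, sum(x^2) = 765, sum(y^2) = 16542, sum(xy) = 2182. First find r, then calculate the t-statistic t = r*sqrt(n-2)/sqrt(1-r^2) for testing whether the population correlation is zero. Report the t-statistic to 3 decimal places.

S_xy = nΣxy − ΣxΣy = 12·2182 − 81·406 = 26184 − 32886 = -6702
S_xx = nΣx² − (Σx)² = 12·765 − 81² = 9180 − 6561 = 2619
S_yy = nΣy² − (Σy)² = 12·16542 − 406² = 198504 − 164836 = 33668
r = S_xy / √(S_xx·S_yy) = -6702 / √(2619·33668) = -6702 / √88176492 = -6702 / 9390.2339 = -0.7137
t = r·√(n−2)/√(1−r²) = -0.7137·√10 / √(1−0.509368) = -2.256918 / 0.700451 = -3.222

-3.222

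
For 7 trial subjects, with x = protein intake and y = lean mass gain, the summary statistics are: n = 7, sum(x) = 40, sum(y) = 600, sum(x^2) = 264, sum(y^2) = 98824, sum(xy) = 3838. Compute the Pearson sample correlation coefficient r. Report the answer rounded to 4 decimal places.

Numerator: nΣxy − (Σx)(Σy) = 7·3838 − (40)(600) = 2866
Denominator: √[(nΣx²−(Σx)²)(nΣy²−(Σy)²)]
  nΣx²−(Σx)² = 7·264 − 1600 = 248;  nΣy²−(Σy)² = 7·98824 − 360000 = 331768
  √(248·331768) = √82278464 = 9070.7477
r = 2866 / 9070.7477 = 0.3160

0.3160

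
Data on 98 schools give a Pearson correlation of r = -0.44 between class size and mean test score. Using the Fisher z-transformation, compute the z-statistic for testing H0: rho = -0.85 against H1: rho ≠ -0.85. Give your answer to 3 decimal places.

Fisher z: atanh(-0.44) = -0.472231, atanh(-0.85) = -1.256153
z = (z_r − z_0)·√(n−3) = (-0.472231 − (-1.256153))·√95 = 0.783922 · 9.746794 = 7.641

7.641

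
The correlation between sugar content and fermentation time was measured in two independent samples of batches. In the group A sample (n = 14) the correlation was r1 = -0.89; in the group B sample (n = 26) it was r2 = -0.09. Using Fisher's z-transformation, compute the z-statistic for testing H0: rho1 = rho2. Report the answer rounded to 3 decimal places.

-3.633

Fisher z-transforms: z1 = atanh(-0.89) = -1.421926, z2 = atanh(-0.09) = -0.090244; difference d = -1.331682
Var(d) = 1/11 + 1/23 = 0.0909091 + 0.0434783 = 0.1343874
z = d/√Var(d) = -1.331682 / √0.1343874 = -1.331682 / 0.366589 = -3.633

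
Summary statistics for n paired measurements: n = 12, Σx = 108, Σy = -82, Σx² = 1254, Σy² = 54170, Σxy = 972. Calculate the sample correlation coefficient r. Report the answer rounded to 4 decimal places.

S_xy = nΣxy − ΣxΣy = 12·972 − 108·(-82) = 11664 − (-8856) = 20520
S_xx = nΣx² − (Σx)² = 12·1254 − 108² = 15048 − 11664 = 3384
S_yy = nΣy² − (Σy)² = 12·54170 − (-82)² = 650040 − 6724 = 643316
r = S_xy / √(S_xx·S_yy) = 20520 / √(3384·643316) = 20520 / √2176981344 = 20520 / 46658.1327 = 0.4398

0.4398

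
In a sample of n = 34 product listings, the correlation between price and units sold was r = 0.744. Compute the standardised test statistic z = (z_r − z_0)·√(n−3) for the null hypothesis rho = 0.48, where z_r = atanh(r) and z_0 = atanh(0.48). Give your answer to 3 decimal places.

z_r = atanh(0.744) = 0.959380,  z_0 = atanh(0.48) = 0.522984
SE = 1/√(n−3) = 1/√31 = 0.179605
z = (z_r − z_0)/SE = (0.959380 − 0.522984) / 0.179605 = 0.436396 / 0.179605 = 2.430

2.430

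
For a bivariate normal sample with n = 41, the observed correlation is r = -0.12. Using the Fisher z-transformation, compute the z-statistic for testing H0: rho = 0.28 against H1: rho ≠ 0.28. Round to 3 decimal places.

-2.517

Fisher z: atanh(-0.12) = -0.120581, atanh(0.28) = 0.287682
z = (z_r − z_0)·√(n−3) = (-0.120581 − 0.287682)·√38 = -0.408263 · 6.164414 = -2.517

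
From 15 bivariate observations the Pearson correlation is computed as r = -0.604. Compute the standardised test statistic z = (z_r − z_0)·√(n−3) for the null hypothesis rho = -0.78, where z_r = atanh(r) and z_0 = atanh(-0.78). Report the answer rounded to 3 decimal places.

z_r = atanh(-0.604) = -0.699421,  z_0 = atanh(-0.78) = -1.045371
SE = 1/√(n−3) = 1/√12 = 0.288675
z = (z_r − z_0)/SE = (-0.699421 − (-1.045371)) / 0.288675 = 0.345950 / 0.288675 = 1.198

1.198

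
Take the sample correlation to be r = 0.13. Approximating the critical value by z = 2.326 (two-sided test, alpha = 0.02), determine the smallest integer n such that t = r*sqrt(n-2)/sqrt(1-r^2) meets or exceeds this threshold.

r√(n−2)/√(1−r²) ≥ 2.326  ⇔  n−2 ≥ (2.326)²·(1−r²)/r²
(1−r²)/r² = (1−0.0169)/0.0169 = 58.1716
n ≥ 2 + 5.410276·58.1716 = 2 + 314.7244 = 316.7244
⌈316.7244⌉ = 317

317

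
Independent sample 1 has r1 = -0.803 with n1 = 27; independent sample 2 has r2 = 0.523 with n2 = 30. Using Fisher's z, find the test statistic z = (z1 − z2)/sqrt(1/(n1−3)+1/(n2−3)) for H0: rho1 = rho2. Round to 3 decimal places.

-6.015

z1 = atanh(-0.803) = -1.107002,  z2 = atanh(0.523) = 0.580460
SE = √(1/(n1−3) + 1/(n2−3)) = √(1/24 + 1/27) = √(0.0416667 + 0.0370370) = √0.0787037 = 0.280542
z = (z1 − z2)/SE = (-1.107002 − 0.580460) / 0.280542 = -1.687462 / 0.280542 = -6.015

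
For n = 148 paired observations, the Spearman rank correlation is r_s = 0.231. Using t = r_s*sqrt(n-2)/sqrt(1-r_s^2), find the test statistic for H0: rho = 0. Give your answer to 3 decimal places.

2.869

t = r_s·√(n−2) / √(1−r_s²) with r_s = 0.231, n = 148
  = 0.231·√146 / √(1 − 0.053361)
  = 0.231·12.083046 / 0.972954
  = 2.791184 / 0.972954 = 2.869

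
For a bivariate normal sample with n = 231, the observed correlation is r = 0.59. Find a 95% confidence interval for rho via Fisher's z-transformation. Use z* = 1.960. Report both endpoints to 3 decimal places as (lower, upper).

(0.499, 0.668)

Fisher z: z_r = atanh(r) = ½·ln((1+0.59)/(1−0.59)) = 0.677666
SE(z) = 1/√(n−3) = 1/√228 = 0.066227
95% ⇒ z* = 1.960; margin = 1.960·0.066227 = 0.129805
CI on z-scale: (0.547861, 0.807471)
Back-transform: tanh(0.547861) = 0.498915, tanh(0.807471) = 0.668193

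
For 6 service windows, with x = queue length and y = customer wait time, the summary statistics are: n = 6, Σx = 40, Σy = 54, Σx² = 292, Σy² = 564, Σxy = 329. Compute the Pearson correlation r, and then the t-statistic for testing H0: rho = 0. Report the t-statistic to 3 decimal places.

-1.946

S_xy = nΣxy − ΣxΣy = 6·329 − 40·54 = 1974 − 2160 = -186
S_xx = nΣx² − (Σx)² = 6·292 − 40² = 1752 − 1600 = 152
S_yy = nΣy² − (Σy)² = 6·564 − 54² = 3384 − 2916 = 468
r = S_xy / √(S_xx·S_yy) = -186 / √(152·468) = -186 / √71136 = -186 / 266.7133 = -0.6974
t = r·√(n−2)/√(1−r²) = -0.6974·√4 / √(1−0.486367) = -1.394800 / 0.716682 = -1.946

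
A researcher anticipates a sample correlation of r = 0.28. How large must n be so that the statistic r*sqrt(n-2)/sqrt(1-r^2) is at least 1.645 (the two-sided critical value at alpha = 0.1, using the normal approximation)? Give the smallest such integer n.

34

Need r·√(n−2)/√(1−r²) ≥ 1.645
√(n−2) ≥ 1.645·√(1−0.0784) / 0.28 = 1.645·0.960000 / 0.28 = 5.6400
n−2 ≥ 31.8096  ⇒  n ≥ 33.8096
Smallest integer n = 34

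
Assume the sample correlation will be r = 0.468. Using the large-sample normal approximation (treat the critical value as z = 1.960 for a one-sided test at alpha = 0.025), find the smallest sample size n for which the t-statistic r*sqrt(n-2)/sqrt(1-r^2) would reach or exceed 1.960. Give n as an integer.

r√(n−2)/√(1−r²) ≥ 1.960  ⇔  n−2 ≥ (1.960)²·(1−r²)/r²
(1−r²)/r² = (1−0.219024)/0.219024 = 3.5657
n ≥ 2 + 3.8416·3.5657 = 2 + 13.6980 = 15.6980
⌈15.6980⌉ = 16

16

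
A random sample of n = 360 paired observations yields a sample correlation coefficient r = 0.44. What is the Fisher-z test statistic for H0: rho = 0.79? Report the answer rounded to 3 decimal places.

-11.322

Fisher z: atanh(0.44) = 0.472231, atanh(0.79) = 1.071432
z = (z_r − z_0)·√(n−3) = (0.472231 − 1.071432)·√357 = -0.599201 · 18.894444 = -11.322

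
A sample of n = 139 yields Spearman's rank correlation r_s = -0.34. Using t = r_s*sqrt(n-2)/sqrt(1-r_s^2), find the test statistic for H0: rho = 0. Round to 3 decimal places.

-4.232

t = r_s·√(n−2) / √(1−r_s²) with r_s = -0.34, n = 139
  = -0.34·√137 / √(1 − 0.1156)
  = -0.34·11.704700 / 0.940425
  = -3.979598 / 0.940425 = -4.232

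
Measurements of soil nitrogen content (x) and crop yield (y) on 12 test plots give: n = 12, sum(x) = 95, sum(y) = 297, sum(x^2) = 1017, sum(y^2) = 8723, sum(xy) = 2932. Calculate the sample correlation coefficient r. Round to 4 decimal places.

0.9632

Numerator: nΣxy − (Σx)(Σy) = 12·2932 − (95)(297) = 6969
Denominator: √[(nΣx²−(Σx)²)(nΣy²−(Σy)²)]
  nΣx²−(Σx)² = 12·1017 − 9025 = 3179;  nΣy²−(Σy)² = 12·8723 − 88209 = 16467
  √(3179·16467) = √52348593 = 7235.2328
r = 6969 / 7235.2328 = 0.9632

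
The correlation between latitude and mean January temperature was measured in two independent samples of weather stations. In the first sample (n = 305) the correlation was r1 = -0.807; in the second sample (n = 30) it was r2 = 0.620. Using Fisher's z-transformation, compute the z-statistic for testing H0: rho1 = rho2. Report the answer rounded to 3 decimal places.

z1 = atanh(-0.807) = -1.118367,  z2 = atanh(0.620) = 0.725005
SE = √(1/(n1−3) + 1/(n2−3)) = √(1/302 + 1/27) = √(0.0033113 + 0.0370370) = √0.0403483 = 0.200869
z = (z1 − z2)/SE = (-1.118367 − 0.725005) / 0.200869 = -1.843372 / 0.200869 = -9.177

-9.177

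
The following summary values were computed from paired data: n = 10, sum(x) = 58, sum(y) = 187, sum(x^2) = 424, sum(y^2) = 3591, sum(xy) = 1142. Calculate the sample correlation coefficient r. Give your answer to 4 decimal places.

Numerator: nΣxy − (Σx)(Σy) = 10·1142 − (58)(187) = 574
Denominator: √[(nΣx²−(Σx)²)(nΣy²−(Σy)²)]
  nΣx²−(Σx)² = 10·424 − 3364 = 876;  nΣy²−(Σy)² = 10·3591 − 34969 = 941
  √(876·941) = √824316 = 907.9185
r = 574 / 907.9185 = 0.6322

0.6322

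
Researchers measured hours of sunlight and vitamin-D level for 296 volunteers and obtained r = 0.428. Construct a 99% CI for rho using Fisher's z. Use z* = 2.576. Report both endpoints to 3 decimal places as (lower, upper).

z_r = atanh(0.428) = 0.457446;  SE = 1/√(n−3) = 1/√293 = 0.058421
z-limits: 0.457446 ± 2.576·0.058421 = 0.457446 ± 0.150492 = [0.306954, 0.607938]
ρ-limits: (tanh 0.306954, tanh 0.607938) = (0.298, 0.543)

(0.298, 0.543)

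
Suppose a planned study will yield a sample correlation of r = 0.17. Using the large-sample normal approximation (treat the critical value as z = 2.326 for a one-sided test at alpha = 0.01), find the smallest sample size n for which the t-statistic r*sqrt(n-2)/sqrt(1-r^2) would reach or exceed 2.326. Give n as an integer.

184

r√(n−2)/√(1−r²) ≥ 2.326  ⇔  n−2 ≥ (2.326)²·(1−r²)/r²
(1−r²)/r² = (1−0.0289)/0.0289 = 33.6021
n ≥ 2 + 5.410276·33.6021 = 2 + 181.7966 = 183.7966
⌈183.7966⌉ = 184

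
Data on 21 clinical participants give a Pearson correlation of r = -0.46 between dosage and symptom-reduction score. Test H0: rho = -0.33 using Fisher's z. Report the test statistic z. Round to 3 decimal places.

Fisher z: atanh(-0.46) = -0.497311, atanh(-0.33) = -0.342828
z = (z_r − z_0)·√(n−3) = (-0.497311 − (-0.342828))·√18 = -0.154483 · 4.242641 = -0.655

-0.655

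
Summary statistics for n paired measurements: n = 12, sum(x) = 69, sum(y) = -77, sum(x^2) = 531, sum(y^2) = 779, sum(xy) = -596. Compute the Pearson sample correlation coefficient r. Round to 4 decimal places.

S_xy = nΣxy − ΣxΣy = 12·(-596) − 69·(-77) = -7152 − (-5313) = -1839
S_xx = nΣx² − (Σx)² = 12·531 − 69² = 6372 − 4761 = 1611
S_yy = nΣy² − (Σy)² = 12·779 − (-77)² = 9348 − 5929 = 3419
r = S_xy / √(S_xx·S_yy) = -1839 / √(1611·3419) = -1839 / √5508009 = -1839 / 2346.9148 = -0.7836

-0.7836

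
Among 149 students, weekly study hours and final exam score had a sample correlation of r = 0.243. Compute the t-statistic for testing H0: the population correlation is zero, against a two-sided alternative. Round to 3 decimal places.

3.037

1 − r² = 1 − 0.059049 = 0.940951;  √(1−r²) = 0.970026
√(n−2) = √147 = 12.124356
t = r·√(n−2)/√(1−r²) = 0.243 · 12.124356 / 0.970026 = 3.037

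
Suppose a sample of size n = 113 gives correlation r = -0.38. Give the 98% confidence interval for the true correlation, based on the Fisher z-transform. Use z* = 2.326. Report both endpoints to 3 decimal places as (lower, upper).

Fisher z: z_r = atanh(r) = ½·ln((1+(-0.38))/(1−(-0.38))) = -0.400060
SE(z) = 1/√(n−3) = 1/√110 = 0.095346
98% ⇒ z* = 2.326; margin = 2.326·0.095346 = 0.221775
CI on z-scale: (-0.621835, -0.178285)
Back-transform: tanh(-0.621835) = -0.552404, tanh(-0.178285) = -0.176420

(-0.552, -0.176)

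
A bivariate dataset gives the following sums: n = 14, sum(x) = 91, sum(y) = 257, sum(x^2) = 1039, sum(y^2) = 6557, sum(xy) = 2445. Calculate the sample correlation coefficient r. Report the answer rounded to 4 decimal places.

S_xy = nΣxy − ΣxΣy = 14·2445 − 91·257 = 34230 − 23387 = 10843
S_xx = nΣx² − (Σx)² = 14·1039 − 91² = 14546 − 8281 = 6265
S_yy = nΣy² − (Σy)² = 14·6557 − 257² = 91798 − 66049 = 25749
r = S_xy / √(S_xx·S_yy) = 10843 / √(6265·25749) = 10843 / √161317485 = 10843 / 12701.0820 = 0.8537

0.8537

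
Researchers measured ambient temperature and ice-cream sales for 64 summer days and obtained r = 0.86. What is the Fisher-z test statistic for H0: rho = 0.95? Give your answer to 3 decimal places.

-4.205

z_r = atanh(0.86) = 1.293345,  z_0 = atanh(0.95) = 1.831781
SE = 1/√(n−3) = 1/√61 = 0.128037
z = (z_r − z_0)/SE = (1.293345 − 1.831781) / 0.128037 = -0.538436 / 0.128037 = -4.205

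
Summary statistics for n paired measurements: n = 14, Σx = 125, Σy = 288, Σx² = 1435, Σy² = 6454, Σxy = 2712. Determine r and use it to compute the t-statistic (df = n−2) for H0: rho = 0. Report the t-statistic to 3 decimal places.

Numerator: nΣxy − (Σx)(Σy) = 14·2712 − (125)(288) = 1968
Denominator: √[(nΣx²−(Σx)²)(nΣy²−(Σy)²)]
  nΣx²−(Σx)² = 14·1435 − 15625 = 4465;  nΣy²−(Σy)² = 14·6454 − 82944 = 7412
  √(4465·7412) = √33094580 = 5752.7889
r = 1968 / 5752.7889 = 0.3421
t = r·√(n−2)/√(1−r²) = 0.3421·√12 / √(1−0.117032) = 1.185069 / 0.939664 = 1.261

1.261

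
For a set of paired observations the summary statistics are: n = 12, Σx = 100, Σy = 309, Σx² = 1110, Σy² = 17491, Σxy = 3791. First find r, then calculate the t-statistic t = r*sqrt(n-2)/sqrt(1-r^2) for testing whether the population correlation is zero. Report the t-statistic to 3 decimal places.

Numerator: nΣxy − (Σx)(Σy) = 12·3791 − (100)(309) = 14592
Denominator: √[(nΣx²−(Σx)²)(nΣy²−(Σy)²)]
  nΣx²−(Σx)² = 12·1110 − 10000 = 3320;  nΣy²−(Σy)² = 12·17491 − 95481 = 114411
  √(3320·114411) = √379844520 = 19489.6003
r = 14592 / 19489.6003 = 0.7487
t = r·√(n−2)/√(1−r²) = 0.7487·√10 / √(1−0.560552) = 2.367597 / 0.662909 = 3.572

3.572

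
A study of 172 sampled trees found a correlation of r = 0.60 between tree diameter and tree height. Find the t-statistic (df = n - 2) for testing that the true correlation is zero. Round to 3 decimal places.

9.779

t = r·√(n−2) / √(1−r²) with r = 0.60, n = 172
  = 0.60·√170 / √(1 − 0.3600)
  = 0.60·13.038405 / 0.800000
  = 7.823043 / 0.800000 = 9.779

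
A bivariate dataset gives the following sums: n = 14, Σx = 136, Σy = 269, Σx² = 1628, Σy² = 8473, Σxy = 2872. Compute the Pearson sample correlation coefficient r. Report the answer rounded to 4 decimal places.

0.2571

Numerator: nΣxy − (Σx)(Σy) = 14·2872 − (136)(269) = 3624
Denominator: √[(nΣx²−(Σx)²)(nΣy²−(Σy)²)]
  nΣx²−(Σx)² = 14·1628 − 18496 = 4296;  nΣy²−(Σy)² = 14·8473 − 72361 = 46261
  √(4296·46261) = √198737256 = 14097.4202
r = 3624 / 14097.4202 = 0.2571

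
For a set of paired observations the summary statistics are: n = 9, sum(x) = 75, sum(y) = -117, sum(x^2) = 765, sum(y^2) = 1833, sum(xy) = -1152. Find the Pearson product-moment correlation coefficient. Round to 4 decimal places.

Numerator: nΣxy − (Σx)(Σy) = 9·(-1152) − (75)(-117) = -1593
Denominator: √[(nΣx²−(Σx)²)(nΣy²−(Σy)²)]
  nΣx²−(Σx)² = 9·765 − 5625 = 1260;  nΣy²−(Σy)² = 9·1833 − 13689 = 2808
  √(1260·2808) = √3538080 = 1880.9785
r = -1593 / 1880.9785 = -0.8469

-0.8469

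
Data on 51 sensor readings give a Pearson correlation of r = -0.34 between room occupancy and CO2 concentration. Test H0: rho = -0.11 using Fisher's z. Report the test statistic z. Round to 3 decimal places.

Fisher z: atanh(-0.34) = -0.354093, atanh(-0.11) = -0.110447
z = (z_r − z_0)·√(n−3) = (-0.354093 − (-0.110447))·√48 = -0.243646 · 6.928203 = -1.688

-1.688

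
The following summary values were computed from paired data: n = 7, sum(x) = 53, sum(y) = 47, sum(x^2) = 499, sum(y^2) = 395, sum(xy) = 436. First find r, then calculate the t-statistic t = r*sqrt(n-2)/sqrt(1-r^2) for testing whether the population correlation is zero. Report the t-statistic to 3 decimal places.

Numerator: nΣxy − (Σx)(Σy) = 7·436 − (53)(47) = 561
Denominator: √[(nΣx²−(Σx)²)(nΣy²−(Σy)²)]
  nΣx²−(Σx)² = 7·499 − 2809 = 684;  nΣy²−(Σy)² = 7·395 − 2209 = 556
  √(684·556) = √380304 = 616.6879
r = 561 / 616.6879 = 0.9097
t = r·√(n−2)/√(1−r²) = 0.9097·√5 / √(1−0.827554) = 2.034151 / 0.415266 = 4.898

4.898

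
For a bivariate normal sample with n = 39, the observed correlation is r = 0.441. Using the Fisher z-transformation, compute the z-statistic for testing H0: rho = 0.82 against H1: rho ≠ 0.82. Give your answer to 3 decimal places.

-4.100

z_r = atanh(0.441) = 0.473472,  z_0 = atanh(0.82) = 1.156817
SE = 1/√(n−3) = 1/√36 = 0.166667
z = (z_r − z_0)/SE = (0.473472 − 1.156817) / 0.166667 = -0.683345 / 0.166667 = -4.100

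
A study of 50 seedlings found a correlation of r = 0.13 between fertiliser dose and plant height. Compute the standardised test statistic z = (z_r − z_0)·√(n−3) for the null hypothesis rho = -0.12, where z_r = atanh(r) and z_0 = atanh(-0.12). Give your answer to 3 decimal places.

1.723

Fisher z: atanh(0.13) = 0.130740, atanh(-0.12) = -0.120581
z = (z_r − z_0)·√(n−3) = (0.130740 − (-0.120581))·√47 = 0.251321 · 6.855655 = 1.723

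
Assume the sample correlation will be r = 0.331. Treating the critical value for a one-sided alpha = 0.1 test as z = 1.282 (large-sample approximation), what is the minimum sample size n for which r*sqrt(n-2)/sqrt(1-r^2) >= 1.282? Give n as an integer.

r√(n−2)/√(1−r²) ≥ 1.282  ⇔  n−2 ≥ (1.282)²·(1−r²)/r²
(1−r²)/r² = (1−0.109561)/0.109561 = 8.1273
n ≥ 2 + 1.643524·8.1273 = 2 + 13.3574 = 15.3574
⌈15.3574⌉ = 16

16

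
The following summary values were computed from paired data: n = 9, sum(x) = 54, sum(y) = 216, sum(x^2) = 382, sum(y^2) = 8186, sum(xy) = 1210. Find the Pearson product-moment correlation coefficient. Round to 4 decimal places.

Numerator: nΣxy − (Σx)(Σy) = 9·1210 − (54)(216) = -774
Denominator: √[(nΣx²−(Σx)²)(nΣy²−(Σy)²)]
  nΣx²−(Σx)² = 9·382 − 2916 = 522;  nΣy²−(Σy)² = 9·8186 − 46656 = 27018
  √(522·27018) = √14103396 = 3755.4488
r = -774 / 3755.4488 = -0.2061

-0.2061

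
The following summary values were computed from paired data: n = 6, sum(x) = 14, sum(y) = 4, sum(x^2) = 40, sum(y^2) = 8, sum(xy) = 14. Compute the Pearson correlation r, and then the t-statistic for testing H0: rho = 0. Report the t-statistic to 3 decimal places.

S_xy = nΣxy − ΣxΣy = 6·14 − 14·4 = 84 − 56 = 28
S_xx = nΣx² − (Σx)² = 6·40 − 14² = 240 − 196 = 44
S_yy = nΣy² − (Σy)² = 6·8 − 4² = 48 − 16 = 32
r = S_xy / √(S_xx·S_yy) = 28 / √(44·32) = 28 / √1408 = 28 / 37.5233 = 0.7462
t = r·√(n−2)/√(1−r²) = 0.7462·√4 / √(1−0.556814) = 1.492400 / 0.665722 = 2.242

2.242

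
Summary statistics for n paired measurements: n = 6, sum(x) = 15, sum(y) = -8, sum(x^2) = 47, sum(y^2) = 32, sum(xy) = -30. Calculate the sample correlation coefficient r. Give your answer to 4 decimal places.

-0.7024

S_xy = nΣxy − ΣxΣy = 6·(-30) − 15·(-8) = -180 − (-120) = -60
S_xx = nΣx² − (Σx)² = 6·47 − 15² = 282 − 225 = 57
S_yy = nΣy² − (Σy)² = 6·32 − (-8)² = 192 − 64 = 128
r = S_xy / √(S_xx·S_yy) = -60 / √(57·128) = -60 / √7296 = -60 / 85.4166 = -0.7024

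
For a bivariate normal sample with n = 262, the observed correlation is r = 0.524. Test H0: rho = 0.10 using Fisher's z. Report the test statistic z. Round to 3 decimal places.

7.749

z_r = atanh(0.524) = 0.581838,  z_0 = atanh(0.10) = 0.100335
SE = 1/√(n−3) = 1/√259 = 0.062137
z = (z_r − z_0)/SE = (0.581838 − 0.100335) / 0.062137 = 0.481503 / 0.062137 = 7.749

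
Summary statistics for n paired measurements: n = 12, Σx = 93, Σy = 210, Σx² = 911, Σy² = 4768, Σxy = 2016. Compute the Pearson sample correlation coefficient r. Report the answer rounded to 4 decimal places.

0.8520

S_xy = nΣxy − ΣxΣy = 12·2016 − 93·210 = 24192 − 19530 = 4662
S_xx = nΣx² − (Σx)² = 12·911 − 93² = 10932 − 8649 = 2283
S_yy = nΣy² − (Σy)² = 12·4768 − 210² = 57216 − 44100 = 13116
r = S_xy / √(S_xx·S_yy) = 4662 / √(2283·13116) = 4662 / √29943828 = 4662 / 5472.0954 = 0.8520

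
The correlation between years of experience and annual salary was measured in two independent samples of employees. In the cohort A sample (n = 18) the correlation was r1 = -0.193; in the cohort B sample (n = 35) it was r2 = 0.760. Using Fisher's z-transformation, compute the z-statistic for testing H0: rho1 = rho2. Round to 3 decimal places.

Fisher z-transforms: z1 = atanh(-0.193) = -0.195451, z2 = atanh(0.760) = 0.996215; difference d = -1.191666
Var(d) = 1/15 + 1/32 = 0.0666667 + 0.0312500 = 0.0979167
z = d/√Var(d) = -1.191666 / √0.0979167 = -1.191666 / 0.312916 = -3.808

-3.808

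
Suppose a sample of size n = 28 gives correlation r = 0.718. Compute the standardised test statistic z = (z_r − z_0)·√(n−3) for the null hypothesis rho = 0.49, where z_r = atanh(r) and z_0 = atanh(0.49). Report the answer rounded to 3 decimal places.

z_r = atanh(0.718) = 0.903505,  z_0 = atanh(0.49) = 0.536060
SE = 1/√(n−3) = 1/√25 = 0.200000
z = (z_r − z_0)/SE = (0.903505 − 0.536060) / 0.200000 = 0.367445 / 0.200000 = 1.837

1.837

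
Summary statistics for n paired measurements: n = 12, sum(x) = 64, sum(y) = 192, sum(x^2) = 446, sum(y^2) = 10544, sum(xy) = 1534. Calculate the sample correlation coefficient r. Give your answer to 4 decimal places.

0.5767

S_xy = nΣxy − ΣxΣy = 12·1534 − 64·192 = 18408 − 12288 = 6120
S_xx = nΣx² − (Σx)² = 12·446 − 64² = 5352 − 4096 = 1256
S_yy = nΣy² − (Σy)² = 12·10544 − 192² = 126528 − 36864 = 89664
r = S_xy / √(S_xx·S_yy) = 6120 / √(1256·89664) = 6120 / √112617984 = 6120 / 10612.1621 = 0.5767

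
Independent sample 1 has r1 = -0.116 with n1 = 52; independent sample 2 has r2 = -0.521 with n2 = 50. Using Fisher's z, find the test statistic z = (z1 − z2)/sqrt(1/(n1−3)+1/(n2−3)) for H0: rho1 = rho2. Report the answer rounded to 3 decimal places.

2.259

Fisher z-transforms: z1 = atanh(-0.116) = -0.116525, z2 = atanh(-0.521) = -0.577711; difference d = 0.461186
Var(d) = 1/49 + 1/47 = 0.0204082 + 0.0212766 = 0.0416848
z = d/√Var(d) = 0.461186 / √0.0416848 = 0.461186 / 0.204169 = 2.259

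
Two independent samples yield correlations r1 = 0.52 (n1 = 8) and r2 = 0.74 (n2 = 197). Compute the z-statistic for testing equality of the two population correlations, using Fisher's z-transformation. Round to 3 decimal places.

z1 = atanh(0.52) = 0.576340,  z2 = atanh(0.74) = 0.950479
SE = √(1/(n1−3) + 1/(n2−3)) = √(1/5 + 1/194) = √(0.2000000 + 0.0051546) = √0.2051546 = 0.452940
z = (z1 − z2)/SE = (0.576340 − 0.950479) / 0.452940 = -0.374139 / 0.452940 = -0.826

-0.826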